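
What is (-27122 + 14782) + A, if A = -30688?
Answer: -43028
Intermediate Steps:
(-27122 + 14782) + A = (-27122 + 14782) - 30688 = -12340 - 30688 = -43028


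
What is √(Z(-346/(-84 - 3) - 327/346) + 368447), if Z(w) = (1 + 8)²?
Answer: 4*√23033 ≈ 607.07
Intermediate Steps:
Z(w) = 81 (Z(w) = 9² = 81)
√(Z(-346/(-84 - 3) - 327/346) + 368447) = √(81 + 368447) = √368528 = 4*√23033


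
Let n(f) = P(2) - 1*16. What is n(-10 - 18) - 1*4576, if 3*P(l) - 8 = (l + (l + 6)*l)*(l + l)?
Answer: -13696/3 ≈ -4565.3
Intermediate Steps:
P(l) = 8/3 + 2*l*(l + l*(6 + l))/3 (P(l) = 8/3 + ((l + (l + 6)*l)*(l + l))/3 = 8/3 + ((l + (6 + l)*l)*(2*l))/3 = 8/3 + ((l + l*(6 + l))*(2*l))/3 = 8/3 + (2*l*(l + l*(6 + l)))/3 = 8/3 + 2*l*(l + l*(6 + l))/3)
n(f) = 32/3 (n(f) = (8/3 + (⅔)*2³ + (14/3)*2²) - 1*16 = (8/3 + (⅔)*8 + (14/3)*4) - 16 = (8/3 + 16/3 + 56/3) - 16 = 80/3 - 16 = 32/3)
n(-10 - 18) - 1*4576 = 32/3 - 1*4576 = 32/3 - 4576 = -13696/3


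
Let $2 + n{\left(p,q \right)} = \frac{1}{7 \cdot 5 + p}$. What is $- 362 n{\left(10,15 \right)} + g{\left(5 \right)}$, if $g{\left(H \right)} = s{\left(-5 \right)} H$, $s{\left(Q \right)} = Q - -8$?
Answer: $\frac{32893}{45} \approx 730.96$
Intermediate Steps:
$s{\left(Q \right)} = 8 + Q$ ($s{\left(Q \right)} = Q + 8 = 8 + Q$)
$n{\left(p,q \right)} = -2 + \frac{1}{35 + p}$ ($n{\left(p,q \right)} = -2 + \frac{1}{7 \cdot 5 + p} = -2 + \frac{1}{35 + p}$)
$g{\left(H \right)} = 3 H$ ($g{\left(H \right)} = \left(8 - 5\right) H = 3 H$)
$- 362 n{\left(10,15 \right)} + g{\left(5 \right)} = - 362 \frac{-69 - 20}{35 + 10} + 3 \cdot 5 = - 362 \frac{-69 - 20}{45} + 15 = - 362 \cdot \frac{1}{45} \left(-89\right) + 15 = \left(-362\right) \left(- \frac{89}{45}\right) + 15 = \frac{32218}{45} + 15 = \frac{32893}{45}$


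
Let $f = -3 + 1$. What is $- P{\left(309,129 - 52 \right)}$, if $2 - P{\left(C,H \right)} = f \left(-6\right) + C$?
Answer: $319$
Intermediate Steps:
$f = -2$
$P{\left(C,H \right)} = -10 - C$ ($P{\left(C,H \right)} = 2 - \left(\left(-2\right) \left(-6\right) + C\right) = 2 - \left(12 + C\right) = -10 - C$)
$- P{\left(309,129 - 52 \right)} = - (-10 - 309) = \left(-1\right) \left(-319\right) = 319$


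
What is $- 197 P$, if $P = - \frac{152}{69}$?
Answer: $\frac{29944}{69} \approx 433.97$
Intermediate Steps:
$P = - \frac{152}{69}$ ($P = \left(-152\right) \frac{1}{69} = - \frac{152}{69} \approx -2.2029$)
$- 197 P = \left(-197\right) \left(- \frac{152}{69}\right) = \frac{29944}{69}$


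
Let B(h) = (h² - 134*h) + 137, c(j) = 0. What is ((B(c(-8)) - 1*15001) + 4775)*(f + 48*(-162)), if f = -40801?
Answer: 490093353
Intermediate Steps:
B(h) = 137 + h² - 134*h
((B(c(-8)) - 1*15001) + 4775)*(f + 48*(-162)) = (((137 + 0² - 134*0) - 1*15001) + 4775)*(-40801 + 48*(-162)) = (((137 + 0 + 0) - 15001) + 4775)*(-40801 - 7776) = ((137 - 15001) + 4775)*(-48577) = (-14864 + 4775)*(-48577) = -10089*(-48577) = 490093353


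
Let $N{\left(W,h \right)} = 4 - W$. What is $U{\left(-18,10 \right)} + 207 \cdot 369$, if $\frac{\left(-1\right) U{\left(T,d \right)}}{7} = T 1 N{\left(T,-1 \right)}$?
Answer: $79155$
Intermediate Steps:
$U{\left(T,d \right)} = - 7 T \left(4 - T\right)$ ($U{\left(T,d \right)} = - 7 T 1 \left(4 - T\right) = - 7 T \left(4 - T\right)$)
$U{\left(-18,10 \right)} + 207 \cdot 369 = 7 \left(-18\right) \left(-4 - 18\right) + 207 \cdot 369 = 7 \left(-18\right) \left(-22\right) + 76383 = 2772 + 76383 = 79155$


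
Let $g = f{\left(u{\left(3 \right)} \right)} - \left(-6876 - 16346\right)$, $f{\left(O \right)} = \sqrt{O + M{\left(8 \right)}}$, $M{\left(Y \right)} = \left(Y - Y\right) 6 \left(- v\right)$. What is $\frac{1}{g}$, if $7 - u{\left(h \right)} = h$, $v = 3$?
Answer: $\frac{1}{23224} \approx 4.3059 \cdot 10^{-5}$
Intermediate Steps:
$u{\left(h \right)} = 7 - h$
$M{\left(Y \right)} = 0$ ($M{\left(Y \right)} = \left(Y - Y\right) 6 \left(\left(-1\right) 3\right) = 0 \cdot 6 \left(-3\right) = 0 \left(-3\right) = 0$)
$f{\left(O \right)} = \sqrt{O}$ ($f{\left(O \right)} = \sqrt{O + 0} = \sqrt{O}$)
$g = 23224$ ($g = \sqrt{7 - 3} - \left(-6876 - 16346\right) = \sqrt{4} - -23222 = 2 + 23222 = 23224$)
$\frac{1}{g} = \frac{1}{23224}$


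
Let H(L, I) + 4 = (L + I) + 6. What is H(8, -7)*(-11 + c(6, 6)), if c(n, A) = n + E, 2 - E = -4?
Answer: 3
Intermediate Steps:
E = 6 (E = 2 - 1*(-4) = 2 + 4 = 6)
H(L, I) = 2 + I + L (H(L, I) = -4 + ((L + I) + 6) = -4 + ((I + L) + 6) = -4 + (6 + I + L) = 2 + I + L)
c(n, A) = 6 + n (c(n, A) = n + 6 = 6 + n)
H(8, -7)*(-11 + c(6, 6)) = (2 - 7 + 8)*(-11 + (6 + 6)) = 3*(-11 + 12) = 3*1 = 3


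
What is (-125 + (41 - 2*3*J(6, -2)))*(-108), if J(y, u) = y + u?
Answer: 11664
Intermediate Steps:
J(y, u) = u + y
(-125 + (41 - 2*3*J(6, -2)))*(-108) = (-125 + (41 - 2*3*(-2 + 6)))*(-108) = (-125 + (41 - 6*4))*(-108) = (-125 + (41 - 1*24))*(-108) = (-125 + (41 - 24))*(-108) = (-125 + 17)*(-108) = -108*(-108) = 11664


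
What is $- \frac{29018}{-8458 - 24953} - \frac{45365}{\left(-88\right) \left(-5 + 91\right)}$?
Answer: $\frac{40355773}{5880336} \approx 6.8628$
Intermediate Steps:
$- \frac{29018}{-8458 - 24953} - \frac{45365}{\left(-88\right) \left(-5 + 91\right)} = - \frac{29018}{-8458 - 24953} - \frac{45365}{\left(-88\right) 86} = - \frac{29018}{-33411} - \frac{45365}{-7568} = \left(-29018\right) \left(- \frac{1}{33411}\right) - - \frac{1055}{176} = \frac{29018}{33411} + \frac{1055}{176} = \frac{40355773}{5880336}$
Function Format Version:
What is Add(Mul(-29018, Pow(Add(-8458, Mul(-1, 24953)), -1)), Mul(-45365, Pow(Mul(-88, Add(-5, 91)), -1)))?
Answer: Rational(40355773, 5880336) ≈ 6.8628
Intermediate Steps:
Add(Mul(-29018, Pow(Add(-8458, Mul(-1, 24953)), -1)), Mul(-45365, Pow(Mul(-88, Add(-5, 91)), -1))) = Add(Mul(-29018, Pow(Add(-8458, -24953), -1)), Mul(-45365, Pow(Mul(-88, 86), -1))) = Add(Mul(-29018, Pow(-33411, -1)), Mul(-45365, Pow(-7568, -1))) = Add(Mul(-29018, Rational(-1, 33411)), Mul(-45365, Rational(-1, 7568))) = Add(Rational(29018, 33411), Rational(1055, 176)) = Rational(40355773, 5880336)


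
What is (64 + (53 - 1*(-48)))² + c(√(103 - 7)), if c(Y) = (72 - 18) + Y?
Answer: 27279 + 4*√6 ≈ 27289.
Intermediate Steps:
c(Y) = 54 + Y
(64 + (53 - 1*(-48)))² + c(√(103 - 7)) = (64 + (53 - 1*(-48)))² + (54 + √(103 - 7)) = (64 + (53 + 48))² + (54 + √96) = (64 + 101)² + (54 + 4*√6) = 165² + (54 + 4*√6) = 27225 + (54 + 4*√6) = 27279 + 4*√6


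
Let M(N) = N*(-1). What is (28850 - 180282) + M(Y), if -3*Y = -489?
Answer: -151595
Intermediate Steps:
Y = 163 (Y = -⅓*(-489) = 163)
M(N) = -N
(28850 - 180282) + M(Y) = (28850 - 180282) - 1*163 = -151432 - 163 = -151595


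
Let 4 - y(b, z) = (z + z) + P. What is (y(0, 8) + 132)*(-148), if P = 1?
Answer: -17612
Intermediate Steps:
y(b, z) = 3 - 2*z (y(b, z) = 4 - ((z + z) + 1) = 4 - (2*z + 1) = 4 - (1 + 2*z) = 4 + (-1 - 2*z) = 3 - 2*z)
(y(0, 8) + 132)*(-148) = ((3 - 2*8) + 132)*(-148) = ((3 - 16) + 132)*(-148) = (-13 + 132)*(-148) = 119*(-148) = -17612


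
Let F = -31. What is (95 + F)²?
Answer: 4096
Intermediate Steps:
(95 + F)² = (95 - 31)² = 64² = 4096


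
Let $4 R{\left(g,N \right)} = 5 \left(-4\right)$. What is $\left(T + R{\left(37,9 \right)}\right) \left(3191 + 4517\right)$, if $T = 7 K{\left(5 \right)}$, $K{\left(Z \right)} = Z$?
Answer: $231240$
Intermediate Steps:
$R{\left(g,N \right)} = -5$ ($R{\left(g,N \right)} = \frac{5 \left(-4\right)}{4} = \frac{1}{4} \left(-20\right) = -5$)
$T = 35$ ($T = 7 \cdot 5 = 35$)
$\left(T + R{\left(37,9 \right)}\right) \left(3191 + 4517\right) = \left(35 - 5\right) \left(3191 + 4517\right) = 30 \cdot 7708 = 231240$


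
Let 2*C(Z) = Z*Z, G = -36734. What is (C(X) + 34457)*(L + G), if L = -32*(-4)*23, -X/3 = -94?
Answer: -2507860010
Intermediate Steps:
X = 282 (X = -3*(-94) = 282)
C(Z) = Z²/2 (C(Z) = (Z*Z)/2 = Z²/2)
L = 2944 (L = 128*23 = 2944)
(C(X) + 34457)*(L + G) = ((½)*282² + 34457)*(2944 - 36734) = ((½)*79524 + 34457)*(-33790) = (39762 + 34457)*(-33790) = 74219*(-33790) = -2507860010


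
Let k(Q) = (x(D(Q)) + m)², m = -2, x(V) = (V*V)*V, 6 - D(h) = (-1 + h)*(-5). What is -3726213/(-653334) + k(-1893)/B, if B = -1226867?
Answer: -156481281749584826429029853491/267184641526 ≈ -5.8567e+17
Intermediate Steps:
D(h) = 1 + 5*h (D(h) = 6 - (-1 + h)*(-5) = 6 - (5 - 5*h) = 6 + (-5 + 5*h) = 1 + 5*h)
x(V) = V³ (x(V) = V²*V = V³)
k(Q) = (-2 + (1 + 5*Q)³)² (k(Q) = ((1 + 5*Q)³ - 2)² = (-2 + (1 + 5*Q)³)²)
-3726213/(-653334) + k(-1893)/B = -3726213/(-653334) + (-2 + (1 + 5*(-1893))³)²/(-1226867) = -3726213*(-1/653334) + (-2 + (1 - 9465)³)²*(-1/1226867) = 1242071/217778 + (-2 + (-9464)³)²*(-1/1226867) = 1242071/217778 + (-2 - 847664889344)²*(-1/1226867) = 1242071/217778 + (-847664889346)²*(-1/1226867) = 1242071/217778 + 718535764629966424307716*(-1/1226867) = 1242071/217778 - 718535764629966424307716/1226867 = -156481281749584826429029853491/267184641526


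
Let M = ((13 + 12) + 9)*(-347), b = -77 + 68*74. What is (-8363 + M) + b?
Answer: -15206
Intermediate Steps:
b = 4955 (b = -77 + 5032 = 4955)
M = -11798 (M = (25 + 9)*(-347) = 34*(-347) = -11798)
(-8363 + M) + b = (-8363 - 11798) + 4955 = -20161 + 4955 = -15206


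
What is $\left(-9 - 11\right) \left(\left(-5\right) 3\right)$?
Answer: $300$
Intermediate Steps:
$\left(-9 - 11\right) \left(\left(-5\right) 3\right) = \left(-20\right) \left(-15\right) = 300$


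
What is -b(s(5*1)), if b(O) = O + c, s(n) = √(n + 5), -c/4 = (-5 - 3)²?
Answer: 256 - √10 ≈ 252.84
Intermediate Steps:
c = -256 (c = -4*(-5 - 3)² = -4*(-8)² = -4*64 = -256)
s(n) = √(5 + n)
b(O) = -256 + O (b(O) = O - 256 = -256 + O)
-b(s(5*1)) = -(-256 + √(5 + 5*1)) = -(-256 + √(5 + 5)) = -(-256 + √10) = 256 - √10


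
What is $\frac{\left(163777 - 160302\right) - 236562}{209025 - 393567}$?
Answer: $\frac{233087}{184542} \approx 1.2631$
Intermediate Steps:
$\frac{\left(163777 - 160302\right) - 236562}{209025 - 393567} = \frac{3475 - 236562}{-184542} = \left(-233087\right) \left(- \frac{1}{184542}\right) = \frac{233087}{184542}$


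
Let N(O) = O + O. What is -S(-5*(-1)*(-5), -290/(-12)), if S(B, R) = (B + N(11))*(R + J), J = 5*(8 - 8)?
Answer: 145/2 ≈ 72.500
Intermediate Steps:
N(O) = 2*O
J = 0 (J = 5*0 = 0)
S(B, R) = R*(22 + B) (S(B, R) = (B + 2*11)*(R + 0) = (B + 22)*R = (22 + B)*R = R*(22 + B))
-S(-5*(-1)*(-5), -290/(-12)) = -(-290/(-12))*(22 - 5*(-1)*(-5)) = -(-290*(-1/12))*(22 + 5*(-5)) = -145*(22 - 25)/6 = -145*(-3)/6 = -1*(-145/2) = 145/2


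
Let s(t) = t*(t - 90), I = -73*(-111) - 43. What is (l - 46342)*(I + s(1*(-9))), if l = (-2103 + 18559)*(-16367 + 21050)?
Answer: 689380115806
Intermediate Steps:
l = 77063448 (l = 16456*4683 = 77063448)
I = 8060 (I = 8103 - 43 = 8060)
s(t) = t*(-90 + t)
(l - 46342)*(I + s(1*(-9))) = (77063448 - 46342)*(8060 + (1*(-9))*(-90 + 1*(-9))) = 77017106*(8060 - 9*(-90 - 9)) = 77017106*(8060 - 9*(-99)) = 77017106*(8060 + 891) = 77017106*8951 = 689380115806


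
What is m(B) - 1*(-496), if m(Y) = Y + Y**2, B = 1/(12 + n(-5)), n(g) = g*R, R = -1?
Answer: 143362/289 ≈ 496.06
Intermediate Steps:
n(g) = -g (n(g) = g*(-1) = -g)
B = 1/17 (B = 1/(12 - 1*(-5)) = 1/(12 + 5) = 1/17 ≈ 0.058824)
m(B) - 1*(-496) = (1 + 1/17)/17 - 1*(-496) = (1/17)*(18/17) + 496 = 18/289 + 496 = 143362/289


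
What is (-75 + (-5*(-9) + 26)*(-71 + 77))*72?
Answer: 25272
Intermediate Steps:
(-75 + (-5*(-9) + 26)*(-71 + 77))*72 = (-75 + (45 + 26)*6)*72 = (-75 + 71*6)*72 = (-75 + 426)*72 = 351*72 = 25272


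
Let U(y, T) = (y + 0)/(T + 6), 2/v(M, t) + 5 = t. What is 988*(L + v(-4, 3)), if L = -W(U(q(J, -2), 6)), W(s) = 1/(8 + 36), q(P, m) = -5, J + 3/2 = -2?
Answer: -11115/11 ≈ -1010.5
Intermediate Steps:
J = -7/2 (J = -3/2 - 2 = -7/2 ≈ -3.5000)
v(M, t) = 2/(-5 + t)
U(y, T) = y/(6 + T)
W(s) = 1/44
L = -1/44 (L = -1*1/44 = -1/44 ≈ -0.022727)
988*(L + v(-4, 3)) = 988*(-1/44 + 2/(-5 + 3)) = 988*(-1/44 + 2/(-2)) = 988*(-1/44 + 2*(-½)) = 988*(-1/44 - 1) = 988*(-45/44) = -11115/11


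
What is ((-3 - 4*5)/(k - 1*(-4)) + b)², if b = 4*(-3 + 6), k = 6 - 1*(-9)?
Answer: 42025/361 ≈ 116.41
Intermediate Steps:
k = 15 (k = 6 + 9 = 15)
b = 12 (b = 4*3 = 12)
((-3 - 4*5)/(k - 1*(-4)) + b)² = ((-3 - 4*5)/(15 - 1*(-4)) + 12)² = ((-3 - 20)/(15 + 4) + 12)² = (-23/19 + 12)² = (205/19)² = 42025/361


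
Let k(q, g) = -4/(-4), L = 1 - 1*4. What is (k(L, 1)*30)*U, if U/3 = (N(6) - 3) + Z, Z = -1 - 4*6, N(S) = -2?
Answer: -2700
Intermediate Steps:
L = -3 (L = 1 - 4 = -3)
k(q, g) = 1 (k(q, g) = -4*(-¼) = 1)
Z = -25 (Z = -1 - 24 = -25)
U = -90 (U = 3*((-2 - 3) - 25) = 3*(-5 - 25) = 3*(-30) = -90)
(k(L, 1)*30)*U = (1*30)*(-90) = 30*(-90) = -2700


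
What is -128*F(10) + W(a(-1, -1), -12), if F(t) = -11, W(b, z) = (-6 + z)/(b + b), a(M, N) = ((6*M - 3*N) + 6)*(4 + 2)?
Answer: 2815/2 ≈ 1407.5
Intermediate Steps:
a(M, N) = 36 - 18*N + 36*M (a(M, N) = ((-3*N + 6*M) + 6)*6 = (6 - 3*N + 6*M)*6 = 36 - 18*N + 36*M)
W(b, z) = (-6 + z)/(2*b) (W(b, z) = (-6 + z)/((2*b)) = (-6 + z)*(1/(2*b)) = (-6 + z)/(2*b))
-128*F(10) + W(a(-1, -1), -12) = -128*(-11) + (-6 - 12)/(2*(36 - 18*(-1) + 36*(-1))) = 1408 + (1/2)*(-18)/(36 + 18 - 36) = 1408 + (1/2)*(-18)/18 = 1408 + (1/2)*(1/18)*(-18) = 1408 - 1/2 = 2815/2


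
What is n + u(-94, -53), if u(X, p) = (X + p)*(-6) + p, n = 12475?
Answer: 13304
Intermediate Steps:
u(X, p) = -6*X - 5*p (u(X, p) = (-6*X - 6*p) + p = -6*X - 5*p)
n + u(-94, -53) = 12475 + (-6*(-94) - 5*(-53)) = 12475 + (564 + 265) = 12475 + 829 = 13304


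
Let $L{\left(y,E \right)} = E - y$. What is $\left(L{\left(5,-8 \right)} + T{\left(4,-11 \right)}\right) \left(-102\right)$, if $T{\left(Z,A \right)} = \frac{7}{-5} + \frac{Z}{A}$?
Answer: $\frac{82824}{55} \approx 1505.9$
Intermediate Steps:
$T{\left(Z,A \right)} = - \frac{7}{5} + \frac{Z}{A}$ ($T{\left(Z,A \right)} = 7 \left(- \frac{1}{5}\right) + \frac{Z}{A} = - \frac{7}{5} + \frac{Z}{A}$)
$\left(L{\left(5,-8 \right)} + T{\left(4,-11 \right)}\right) \left(-102\right) = \left(\left(-8 - 5\right) - \left(\frac{7}{5} - \frac{4}{-11}\right)\right) \left(-102\right) = \left(\left(-8 - 5\right) + \left(- \frac{7}{5} + 4 \left(- \frac{1}{11}\right)\right)\right) \left(-102\right) = \left(-13 - \frac{97}{55}\right) \left(-102\right) = \left(- \frac{812}{55}\right) \left(-102\right) = \frac{82824}{55}$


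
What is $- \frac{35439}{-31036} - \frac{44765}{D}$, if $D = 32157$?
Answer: $- \frac{249714617}{998024652} \approx -0.25021$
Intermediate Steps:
$- \frac{35439}{-31036} - \frac{44765}{D} = - \frac{35439}{-31036} - \frac{44765}{32157} = \left(-35439\right) \left(- \frac{1}{31036}\right) - \frac{44765}{32157} = \frac{35439}{31036} - \frac{44765}{32157} = - \frac{249714617}{998024652}$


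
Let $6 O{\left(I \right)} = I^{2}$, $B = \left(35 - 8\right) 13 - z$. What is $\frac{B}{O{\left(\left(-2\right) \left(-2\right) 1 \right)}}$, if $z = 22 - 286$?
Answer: $\frac{1845}{8} \approx 230.63$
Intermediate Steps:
$z = -264$ ($z = 22 - 286 = -264$)
$B = 615$ ($B = \left(35 - 8\right) 13 - -264 = \left(35 - 8\right) 13 + 264 = 27 \cdot 13 + 264 = 351 + 264 = 615$)
$O{\left(I \right)} = \frac{I^{2}}{6}$
$\frac{B}{O{\left(\left(-2\right) \left(-2\right) 1 \right)}} = \frac{615}{\frac{1}{6} \left(\left(-2\right) \left(-2\right) 1\right)^{2}} = \frac{615}{\frac{1}{6} \left(4 \cdot 1\right)^{2}} = \frac{615}{\frac{1}{6} \cdot 4^{2}} = \frac{615}{\frac{1}{6} \cdot 16} = \frac{615}{\frac{8}{3}} = 615 \cdot \frac{3}{8} = \frac{1845}{8}$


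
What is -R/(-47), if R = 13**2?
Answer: 169/47 ≈ 3.5957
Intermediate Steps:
R = 169
-R/(-47) = -169/(-47) = -169*(-1)/47 = -1*(-169/47) = 169/47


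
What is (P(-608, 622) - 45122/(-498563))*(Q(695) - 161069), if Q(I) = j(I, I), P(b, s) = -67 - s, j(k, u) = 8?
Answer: 55318781736885/498563 ≈ 1.1096e+8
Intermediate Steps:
Q(I) = 8
(P(-608, 622) - 45122/(-498563))*(Q(695) - 161069) = ((-67 - 1*622) - 45122/(-498563))*(8 - 161069) = ((-67 - 622) - 45122*(-1/498563))*(-161061) = (-689 + 45122/498563)*(-161061) = -343464785/498563*(-161061) = 55318781736885/498563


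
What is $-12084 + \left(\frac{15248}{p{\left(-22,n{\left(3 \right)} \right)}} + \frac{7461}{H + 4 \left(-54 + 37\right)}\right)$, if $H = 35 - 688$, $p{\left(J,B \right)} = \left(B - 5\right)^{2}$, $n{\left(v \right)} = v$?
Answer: $- \frac{5971573}{721} \approx -8282.3$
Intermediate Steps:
$p{\left(J,B \right)} = \left(-5 + B\right)^{2}$
$H = -653$ ($H = 35 - 688 = -653$)
$-12084 + \left(\frac{15248}{p{\left(-22,n{\left(3 \right)} \right)}} + \frac{7461}{H + 4 \left(-54 + 37\right)}\right) = -12084 + \left(\frac{15248}{\left(-5 + 3\right)^{2}} + \frac{7461}{-653 + 4 \left(-54 + 37\right)}\right) = -12084 + \left(\frac{15248}{\left(-2\right)^{2}} + \frac{7461}{-653 + 4 \left(-17\right)}\right) = -12084 + \left(\frac{15248}{4} + \frac{7461}{-653 - 68}\right) = -12084 + \left(15248 \cdot \frac{1}{4} + \frac{7461}{-721}\right) = -12084 + \left(3812 + 7461 \left(- \frac{1}{721}\right)\right) = -12084 + \left(3812 - \frac{7461}{721}\right) = -12084 + \frac{2740991}{721} = - \frac{5971573}{721}$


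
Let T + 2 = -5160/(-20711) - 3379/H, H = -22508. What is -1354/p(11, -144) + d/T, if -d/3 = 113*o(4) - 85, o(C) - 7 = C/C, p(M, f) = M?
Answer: 1287626013902/912025433 ≈ 1411.8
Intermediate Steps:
o(C) = 8 (o(C) = 7 + C/C = 7 + 1 = 8)
d = -2457 (d = -3*(113*8 - 85) = -3*(904 - 85) = -3*819 = -2457)
T = -746202627/466163188 (T = -2 + (-5160/(-20711) - 3379/(-22508)) = -2 + (-5160*(-1/20711) - 3379*(-1/22508)) = -2 + (5160/20711 + 3379/22508) = -2 + 186123749/466163188 = -746202627/466163188 ≈ -1.6007)
-1354/p(11, -144) + d/T = -1354/11 - 2457/(-746202627/466163188) = -1354*1/11 - 2457*(-466163188/746202627) = -1354/11 + 127262550324/82911403 = 1287626013902/912025433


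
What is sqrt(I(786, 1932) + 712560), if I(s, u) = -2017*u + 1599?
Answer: I*sqrt(3182685) ≈ 1784.0*I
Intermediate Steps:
I(s, u) = 1599 - 2017*u
sqrt(I(786, 1932) + 712560) = sqrt((1599 - 2017*1932) + 712560) = sqrt((1599 - 3896844) + 712560) = sqrt(-3895245 + 712560) = sqrt(-3182685) = I*sqrt(3182685)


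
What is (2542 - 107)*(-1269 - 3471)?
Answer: -11541900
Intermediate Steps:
(2542 - 107)*(-1269 - 3471) = 2435*(-4740) = -11541900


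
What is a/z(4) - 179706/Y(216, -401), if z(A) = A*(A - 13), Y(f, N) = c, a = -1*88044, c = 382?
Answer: 1131808/573 ≈ 1975.2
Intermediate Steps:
a = -88044
Y(f, N) = 382
z(A) = A*(-13 + A)
a/z(4) - 179706/Y(216, -401) = -88044*1/(4*(-13 + 4)) - 179706/382 = -88044/(4*(-9)) - 179706*1/382 = -88044/(-36) - 89853/191 = -88044*(-1/36) - 89853/191 = 7337/3 - 89853/191 = 1131808/573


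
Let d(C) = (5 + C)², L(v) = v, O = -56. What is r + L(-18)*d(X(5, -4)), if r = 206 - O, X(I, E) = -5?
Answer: 262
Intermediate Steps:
r = 262 (r = 206 - 1*(-56) = 206 + 56 = 262)
r + L(-18)*d(X(5, -4)) = 262 - 18*(5 - 5)² = 262 - 18*0² = 262 - 18*0 = 262 + 0 = 262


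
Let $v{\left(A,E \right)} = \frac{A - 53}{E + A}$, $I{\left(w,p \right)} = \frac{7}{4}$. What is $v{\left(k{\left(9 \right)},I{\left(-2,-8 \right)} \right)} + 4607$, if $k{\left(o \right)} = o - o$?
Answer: $\frac{32037}{7} \approx 4576.7$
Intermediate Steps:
$k{\left(o \right)} = 0$
$I{\left(w,p \right)} = \frac{7}{4}$ ($I{\left(w,p \right)} = 7 \cdot \frac{1}{4} = \frac{7}{4}$)
$v{\left(A,E \right)} = \frac{-53 + A}{A + E}$
$v{\left(k{\left(9 \right)},I{\left(-2,-8 \right)} \right)} + 4607 = \frac{-53 + 0}{0 + \frac{7}{4}} + 4607 = \frac{1}{\frac{7}{4}} \left(-53\right) + 4607 = \frac{4}{7} \left(-53\right) + 4607 = - \frac{212}{7} + 4607 = \frac{32037}{7}$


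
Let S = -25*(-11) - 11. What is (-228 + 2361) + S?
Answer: 2397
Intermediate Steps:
S = 264 (S = 275 - 11 = 264)
(-228 + 2361) + S = (-228 + 2361) + 264 = 2133 + 264 = 2397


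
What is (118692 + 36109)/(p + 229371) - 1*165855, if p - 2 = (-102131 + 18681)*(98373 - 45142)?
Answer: -736710922788136/4441897577 ≈ -1.6586e+5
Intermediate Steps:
p = -4442126948 (p = 2 + (-102131 + 18681)*(98373 - 45142) = 2 - 83450*53231 = 2 - 4442126950 = -4442126948)
(118692 + 36109)/(p + 229371) - 1*165855 = (118692 + 36109)/(-4442126948 + 229371) - 1*165855 = 154801/(-4441897577) - 165855 = 154801*(-1/4441897577) - 165855 = -154801/4441897577 - 165855 = -736710922788136/4441897577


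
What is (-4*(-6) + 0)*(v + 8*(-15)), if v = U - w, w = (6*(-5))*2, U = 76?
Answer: 384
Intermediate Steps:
w = -60 (w = -30*2 = -60)
v = 136 (v = 76 - 1*(-60) = 76 + 60 = 136)
(-4*(-6) + 0)*(v + 8*(-15)) = (-4*(-6) + 0)*(136 + 8*(-15)) = (24 + 0)*(136 - 120) = 24*16 = 384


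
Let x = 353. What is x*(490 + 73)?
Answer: 198739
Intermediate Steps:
x*(490 + 73) = 353*(490 + 73) = 353*563 = 198739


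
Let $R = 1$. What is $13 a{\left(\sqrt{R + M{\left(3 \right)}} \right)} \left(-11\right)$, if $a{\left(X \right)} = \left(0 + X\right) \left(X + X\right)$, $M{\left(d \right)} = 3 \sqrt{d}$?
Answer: $-286 - 858 \sqrt{3} \approx -1772.1$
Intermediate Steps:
$a{\left(X \right)} = 2 X^{2}$ ($a{\left(X \right)} = X 2 X = 2 X^{2}$)
$13 a{\left(\sqrt{R + M{\left(3 \right)}} \right)} \left(-11\right) = 13 \cdot 2 \left(\sqrt{1 + 3 \sqrt{3}}\right)^{2} \left(-11\right) = 13 \cdot 2 \left(1 + 3 \sqrt{3}\right) \left(-11\right) = 13 \left(2 + 6 \sqrt{3}\right) \left(-11\right) = \left(26 + 78 \sqrt{3}\right) \left(-11\right) = -286 - 858 \sqrt{3}$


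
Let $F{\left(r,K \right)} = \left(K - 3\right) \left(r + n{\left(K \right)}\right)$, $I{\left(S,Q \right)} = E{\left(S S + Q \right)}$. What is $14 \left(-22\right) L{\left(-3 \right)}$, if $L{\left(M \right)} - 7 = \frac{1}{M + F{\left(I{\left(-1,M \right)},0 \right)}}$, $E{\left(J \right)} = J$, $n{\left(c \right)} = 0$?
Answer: $- \frac{6776}{3} \approx -2258.7$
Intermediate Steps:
$I{\left(S,Q \right)} = Q + S^{2}$ ($I{\left(S,Q \right)} = S S + Q = S^{2} + Q = Q + S^{2}$)
$F{\left(r,K \right)} = r \left(-3 + K\right)$ ($F{\left(r,K \right)} = \left(K - 3\right) \left(r + 0\right) = \left(-3 + K\right) r = r \left(-3 + K\right)$)
$L{\left(M \right)} = 7 + \frac{1}{-3 - 2 M}$ ($L{\left(M \right)} = 7 + \frac{1}{M + \left(M + \left(-1\right)^{2}\right) \left(-3 + 0\right)} = 7 + \frac{1}{M + \left(M + 1\right) \left(-3\right)} = 7 + \frac{1}{M + \left(1 + M\right) \left(-3\right)} = 7 + \frac{1}{M - \left(3 + 3 M\right)} = 7 + \frac{1}{-3 - 2 M}$)
$14 \left(-22\right) L{\left(-3 \right)} = 14 \left(-22\right) \frac{2 \left(10 + 7 \left(-3\right)\right)}{3 + 2 \left(-3\right)} = - 308 \frac{2 \left(10 - 21\right)}{3 - 6} = - 308 \cdot 2 \frac{1}{-3} \left(-11\right) = - 308 \cdot 2 \left(- \frac{1}{3}\right) \left(-11\right) = \left(-308\right) \frac{22}{3} = - \frac{6776}{3}$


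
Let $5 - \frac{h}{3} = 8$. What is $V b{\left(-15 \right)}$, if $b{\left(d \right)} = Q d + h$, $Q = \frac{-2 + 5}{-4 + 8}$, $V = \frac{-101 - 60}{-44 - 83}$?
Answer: $- \frac{13041}{508} \approx -25.671$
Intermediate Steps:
$V = \frac{161}{127}$ ($V = - \frac{161}{-127} = \left(-161\right) \left(- \frac{1}{127}\right) = \frac{161}{127} \approx 1.2677$)
$h = -9$ ($h = 15 - 24 = -9$)
$Q = \frac{3}{4} \approx 0.75$
$b{\left(d \right)} = -9 + \frac{3 d}{4}$ ($b{\left(d \right)} = \frac{3 d}{4} - 9 = -9 + \frac{3 d}{4}$)
$V b{\left(-15 \right)} = \frac{161 \left(-9 + \frac{3}{4} \left(-15\right)\right)}{127} = \frac{161 \left(-9 - \frac{45}{4}\right)}{127} = \frac{161}{127} \left(- \frac{81}{4}\right) = - \frac{13041}{508}$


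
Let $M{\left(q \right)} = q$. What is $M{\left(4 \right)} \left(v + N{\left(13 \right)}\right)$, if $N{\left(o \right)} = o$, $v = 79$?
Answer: $368$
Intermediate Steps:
$M{\left(4 \right)} \left(v + N{\left(13 \right)}\right) = 4 \left(79 + 13\right) = 4 \cdot 92 = 368$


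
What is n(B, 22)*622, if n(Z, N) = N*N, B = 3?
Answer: 301048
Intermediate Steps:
n(Z, N) = N²
n(B, 22)*622 = 22²*622 = 484*622 = 301048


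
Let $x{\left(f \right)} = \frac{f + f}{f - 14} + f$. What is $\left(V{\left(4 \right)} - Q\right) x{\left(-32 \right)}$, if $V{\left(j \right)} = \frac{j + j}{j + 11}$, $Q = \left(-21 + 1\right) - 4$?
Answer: $- \frac{11264}{15} \approx -750.93$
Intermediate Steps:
$Q = -24$ ($Q = -20 - 4 = -24$)
$x{\left(f \right)} = f + \frac{2 f}{-14 + f}$ ($x{\left(f \right)} = \frac{2 f}{-14 + f} + f = f + \frac{2 f}{-14 + f}$)
$V{\left(j \right)} = \frac{2 j}{11 + j}$
$\left(V{\left(4 \right)} - Q\right) x{\left(-32 \right)} = \left(2 \cdot 4 \frac{1}{11 + 4} - -24\right) \left(- \frac{32 \left(-12 - 32\right)}{-14 - 32}\right) = \left(2 \cdot 4 \cdot \frac{1}{15} + 24\right) \left(\left(-32\right) \frac{1}{-46} \left(-44\right)\right) = \left(2 \cdot 4 \cdot \frac{1}{15} + 24\right) \left(\left(-32\right) \left(- \frac{1}{46}\right) \left(-44\right)\right) = \left(\frac{8}{15} + 24\right) \left(- \frac{704}{23}\right) = \frac{368}{15} \left(- \frac{704}{23}\right) = - \frac{11264}{15}$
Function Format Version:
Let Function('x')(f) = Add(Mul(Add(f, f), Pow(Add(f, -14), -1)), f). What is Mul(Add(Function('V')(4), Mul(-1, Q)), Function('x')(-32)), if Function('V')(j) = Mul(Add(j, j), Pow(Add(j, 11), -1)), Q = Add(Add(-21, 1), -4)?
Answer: Rational(-11264, 15) ≈ -750.93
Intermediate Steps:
Q = -24 (Q = Add(-20, -4) = -24)
Function('x')(f) = Add(f, Mul(2, f, Pow(Add(-14, f), -1))) (Function('x')(f) = Add(Mul(Mul(2, f), Pow(Add(-14, f), -1)), f) = Add(Mul(2, f, Pow(Add(-14, f), -1)), f) = Add(f, Mul(2, f, Pow(Add(-14, f), -1))))
Function('V')(j) = Mul(2, j, Pow(Add(11, j), -1)) (Function('V')(j) = Mul(Mul(2, j), Pow(Add(11, j), -1)) = Mul(2, j, Pow(Add(11, j), -1)))
Mul(Add(Function('V')(4), Mul(-1, Q)), Function('x')(-32)) = Mul(Add(Mul(2, 4, Pow(Add(11, 4), -1)), Mul(-1, -24)), Mul(-32, Pow(Add(-14, -32), -1), Add(-12, -32))) = Mul(Add(Mul(2, 4, Pow(15, -1)), 24), Mul(-32, Pow(-46, -1), -44)) = Mul(Add(Mul(2, 4, Rational(1, 15)), 24), Mul(-32, Rational(-1, 46), -44)) = Mul(Add(Rational(8, 15), 24), Rational(-704, 23)) = Mul(Rational(368, 15), Rational(-704, 23)) = Rational(-11264, 15)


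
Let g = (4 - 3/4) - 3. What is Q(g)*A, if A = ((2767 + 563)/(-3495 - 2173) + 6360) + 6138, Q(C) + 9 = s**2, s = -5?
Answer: 283341336/1417 ≈ 1.9996e+5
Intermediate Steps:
g = 1/4 (g = (4 - 3*1/4) - 3 = (4 - 3/4) - 3 = 13/4 - 3 = 1/4 ≈ 0.25000)
Q(C) = 16 (Q(C) = -9 + (-5)**2 = -9 + 25 = 16)
A = 35417667/2834 (A = (3330/(-5668) + 6360) + 6138 = (3330*(-1/5668) + 6360) + 6138 = (-1665/2834 + 6360) + 6138 = 18022575/2834 + 6138 = 35417667/2834 ≈ 12497.)
Q(g)*A = 16*(35417667/2834) = 283341336/1417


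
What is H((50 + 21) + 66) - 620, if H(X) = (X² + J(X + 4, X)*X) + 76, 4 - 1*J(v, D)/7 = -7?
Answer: 28774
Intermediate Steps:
J(v, D) = 77 (J(v, D) = 28 - 7*(-7) = 28 + 49 = 77)
H(X) = 76 + X² + 77*X (H(X) = (X² + 77*X) + 76 = 76 + X² + 77*X)
H((50 + 21) + 66) - 620 = (76 + ((50 + 21) + 66)² + 77*((50 + 21) + 66)) - 620 = (76 + (71 + 66)² + 77*(71 + 66)) - 620 = (76 + 137² + 77*137) - 620 = (76 + 18769 + 10549) - 620 = 29394 - 620 = 28774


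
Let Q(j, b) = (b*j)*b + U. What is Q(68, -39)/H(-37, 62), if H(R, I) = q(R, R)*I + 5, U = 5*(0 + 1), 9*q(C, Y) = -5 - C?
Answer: 930897/2029 ≈ 458.80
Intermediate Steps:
q(C, Y) = -5/9 - C/9 (q(C, Y) = (-5 - C)/9 = -5/9 - C/9)
U = 5 (U = 5*1 = 5)
H(R, I) = 5 + I*(-5/9 - R/9) (H(R, I) = (-5/9 - R/9)*I + 5 = I*(-5/9 - R/9) + 5 = 5 + I*(-5/9 - R/9))
Q(j, b) = 5 + j*b² (Q(j, b) = (b*j)*b + 5 = j*b² + 5 = 5 + j*b²)
Q(68, -39)/H(-37, 62) = (5 + 68*(-39)²)/(5 - ⅑*62*(5 - 37)) = (5 + 68*1521)/(5 - ⅑*62*(-32)) = (5 + 103428)/(5 + 1984/9) = 103433/(2029/9) = 103433*(9/2029) = 930897/2029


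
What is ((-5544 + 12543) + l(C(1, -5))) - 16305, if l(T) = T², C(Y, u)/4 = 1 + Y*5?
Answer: -8730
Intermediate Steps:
C(Y, u) = 4 + 20*Y (C(Y, u) = 4*(1 + Y*5) = 4*(1 + 5*Y) = 4 + 20*Y)
((-5544 + 12543) + l(C(1, -5))) - 16305 = ((-5544 + 12543) + (4 + 20*1)²) - 16305 = (6999 + (4 + 20)²) - 16305 = (6999 + 24²) - 16305 = (6999 + 576) - 16305 = 7575 - 16305 = -8730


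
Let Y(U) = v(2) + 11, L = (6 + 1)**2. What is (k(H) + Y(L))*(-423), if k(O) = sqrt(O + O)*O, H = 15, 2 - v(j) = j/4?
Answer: -10575/2 - 6345*sqrt(30) ≈ -40041.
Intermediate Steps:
v(j) = 2 - j/4
k(O) = sqrt(2)*O**(3/2) (k(O) = sqrt(2*O)*O = (sqrt(2)*sqrt(O))*O = sqrt(2)*O**(3/2))
L = 49 (L = 7**2 = 49)
Y(U) = 25/2 (Y(U) = (2 - 1/4*2) + 11 = (2 - 1/2) + 11 = 3/2 + 11 = 25/2)
(k(H) + Y(L))*(-423) = (sqrt(2)*15**(3/2) + 25/2)*(-423) = (sqrt(2)*(15*sqrt(15)) + 25/2)*(-423) = (15*sqrt(30) + 25/2)*(-423) = (25/2 + 15*sqrt(30))*(-423) = -10575/2 - 6345*sqrt(30)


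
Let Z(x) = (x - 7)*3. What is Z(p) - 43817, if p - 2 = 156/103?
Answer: -4514228/103 ≈ -43827.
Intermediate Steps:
p = 362/103 (p = 2 + 156/103 = 362/103 ≈ 3.5146)
Z(x) = -21 + 3*x (Z(x) = (-7 + x)*3 = -21 + 3*x)
Z(p) - 43817 = (-21 + 3*(362/103)) - 43817 = (-21 + 1086/103) - 43817 = -1077/103 - 43817 = -4514228/103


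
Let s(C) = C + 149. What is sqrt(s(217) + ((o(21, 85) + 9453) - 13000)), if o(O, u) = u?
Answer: 6*I*sqrt(86) ≈ 55.642*I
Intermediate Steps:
s(C) = 149 + C
sqrt(s(217) + ((o(21, 85) + 9453) - 13000)) = sqrt((149 + 217) + ((85 + 9453) - 13000)) = sqrt(366 + (9538 - 13000)) = sqrt(366 - 3462) = sqrt(-3096) = 6*I*sqrt(86)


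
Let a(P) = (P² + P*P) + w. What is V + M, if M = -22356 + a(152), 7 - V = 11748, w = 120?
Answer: 12231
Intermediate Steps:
V = -11741 (V = 7 - 1*11748 = 7 - 11748 = -11741)
a(P) = 120 + 2*P² (a(P) = (P² + P*P) + 120 = (P² + P²) + 120 = 2*P² + 120 = 120 + 2*P²)
M = 23972 (M = -22356 + (120 + 2*152²) = -22356 + (120 + 2*23104) = -22356 + (120 + 46208) = -22356 + 46328 = 23972)
V + M = -11741 + 23972 = 12231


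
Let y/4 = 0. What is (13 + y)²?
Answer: 169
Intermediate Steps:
y = 0 (y = 4*0 = 0)
(13 + y)² = (13 + 0)² = 13² = 169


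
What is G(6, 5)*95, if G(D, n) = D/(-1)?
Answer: -570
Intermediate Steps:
G(D, n) = -D (G(D, n) = D*(-1) = -D)
G(6, 5)*95 = -1*6*95 = -6*95 = -570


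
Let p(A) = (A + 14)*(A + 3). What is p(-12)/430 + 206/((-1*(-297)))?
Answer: 41617/63855 ≈ 0.65174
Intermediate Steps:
p(A) = (3 + A)*(14 + A) (p(A) = (14 + A)*(3 + A) = (3 + A)*(14 + A))
p(-12)/430 + 206/((-1*(-297))) = (42 + (-12)² + 17*(-12))/430 + 206/((-1*(-297))) = (42 + 144 - 204)*(1/430) + 206/297 = -18*1/430 + 206*(1/297) = -9/215 + 206/297 = 41617/63855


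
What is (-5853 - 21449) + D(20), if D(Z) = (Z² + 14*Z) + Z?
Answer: -26602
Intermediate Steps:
D(Z) = Z² + 15*Z
(-5853 - 21449) + D(20) = (-5853 - 21449) + 20*(15 + 20) = -27302 + 20*35 = -27302 + 700 = -26602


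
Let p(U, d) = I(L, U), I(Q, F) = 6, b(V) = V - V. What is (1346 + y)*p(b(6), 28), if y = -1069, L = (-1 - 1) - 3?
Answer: 1662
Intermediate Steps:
L = -5 (L = -2 - 3 = -5)
b(V) = 0
p(U, d) = 6
(1346 + y)*p(b(6), 28) = (1346 - 1069)*6 = 277*6 = 1662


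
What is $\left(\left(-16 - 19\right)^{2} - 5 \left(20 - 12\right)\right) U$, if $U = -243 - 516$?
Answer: $-899415$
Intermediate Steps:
$U = -759$ ($U = -243 - 516 = -759$)
$\left(\left(-16 - 19\right)^{2} - 5 \left(20 - 12\right)\right) U = \left(\left(-16 - 19\right)^{2} - 5 \left(20 - 12\right)\right) \left(-759\right) = \left(\left(-35\right)^{2} - 40\right) \left(-759\right) = \left(1225 - 40\right) \left(-759\right) = 1185 \left(-759\right) = -899415$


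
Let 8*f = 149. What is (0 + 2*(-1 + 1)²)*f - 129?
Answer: -129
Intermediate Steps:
f = 149/8 (f = (⅛)*149 = 149/8 ≈ 18.625)
(0 + 2*(-1 + 1)²)*f - 129 = (0 + 2*(-1 + 1)²)*(149/8) - 129 = (0 + 2*0²)*(149/8) - 129 = (0 + 2*0)*(149/8) - 129 = (0 + 0)*(149/8) - 129 = 0*(149/8) - 129 = 0 - 129 = -129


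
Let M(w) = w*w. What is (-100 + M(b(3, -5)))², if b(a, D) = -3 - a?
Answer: 4096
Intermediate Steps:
M(w) = w²
(-100 + M(b(3, -5)))² = (-100 + (-3 - 1*3)²)² = (-100 + (-3 - 3)²)² = (-100 + (-6)²)² = (-100 + 36)² = (-64)² = 4096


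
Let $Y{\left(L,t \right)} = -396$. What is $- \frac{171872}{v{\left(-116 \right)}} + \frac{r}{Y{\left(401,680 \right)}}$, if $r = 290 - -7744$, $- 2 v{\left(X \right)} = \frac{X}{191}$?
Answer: $- \frac{1083348047}{1914} \approx -5.6601 \cdot 10^{5}$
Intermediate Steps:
$v{\left(X \right)} = - \frac{X}{382}$ ($v{\left(X \right)} = - \frac{X \frac{1}{191}}{2} = - \frac{\frac{1}{191} X}{2} = - \frac{X}{382}$)
$r = 8034$ ($r = 290 + 7744 = 8034$)
$- \frac{171872}{v{\left(-116 \right)}} + \frac{r}{Y{\left(401,680 \right)}} = - \frac{171872}{\left(- \frac{1}{382}\right) \left(-116\right)} + \frac{8034}{-396} = - \frac{171872}{\frac{58}{191}} + 8034 \left(- \frac{1}{396}\right) = \left(-171872\right) \frac{191}{58} - \frac{1339}{66} = - \frac{16413776}{29} - \frac{1339}{66} = - \frac{1083348047}{1914}$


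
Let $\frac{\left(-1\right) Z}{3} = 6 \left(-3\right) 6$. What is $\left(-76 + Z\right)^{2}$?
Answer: $61504$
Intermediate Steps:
$Z = 324$ ($Z = - 3 \cdot 6 \left(-3\right) 6 = - 3 \left(\left(-18\right) 6\right) = \left(-3\right) \left(-108\right) = 324$)
$\left(-76 + Z\right)^{2} = \left(-76 + 324\right)^{2} = 248^{2} = 61504$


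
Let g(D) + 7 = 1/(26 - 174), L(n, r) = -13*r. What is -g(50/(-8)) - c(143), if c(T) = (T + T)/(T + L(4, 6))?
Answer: 1929/740 ≈ 2.6068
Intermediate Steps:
g(D) = -1037/148 (g(D) = -7 + 1/(26 - 174) = -7 + 1/(-148) = -7 - 1/148 = -1037/148)
c(T) = 2*T/(-78 + T) (c(T) = (T + T)/(T - 13*6) = (2*T)/(T - 78) = (2*T)/(-78 + T) = 2*T/(-78 + T))
-g(50/(-8)) - c(143) = -1*(-1037/148) - 2*143/(-78 + 143) = 1037/148 - 2*143/65 = 1037/148 - 1*22/5 = 1037/148 - 22/5 = 1929/740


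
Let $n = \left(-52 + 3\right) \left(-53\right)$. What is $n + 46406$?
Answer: $49003$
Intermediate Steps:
$n = 2597$ ($n = \left(-49\right) \left(-53\right) = 2597$)
$n + 46406 = 2597 + 46406 = 49003$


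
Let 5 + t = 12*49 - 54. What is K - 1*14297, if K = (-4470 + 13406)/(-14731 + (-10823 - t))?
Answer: -372917587/26083 ≈ -14297.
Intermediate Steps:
t = 529 (t = -5 + (12*49 - 54) = -5 + (588 - 54) = -5 + 534 = 529)
K = -8936/26083 (K = (-4470 + 13406)/(-14731 + (-10823 - 1*529)) = 8936/(-14731 + (-10823 - 529)) = 8936/(-14731 - 11352) = 8936/(-26083) = 8936*(-1/26083) = -8936/26083 ≈ -0.34260)
K - 1*14297 = -8936/26083 - 1*14297 = -8936/26083 - 14297 = -372917587/26083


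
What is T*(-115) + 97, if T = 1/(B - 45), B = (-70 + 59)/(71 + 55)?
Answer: 24589/247 ≈ 99.551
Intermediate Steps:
B = -11/126 ≈ -0.087302
T = -126/5681 (T = 1/(-11/126 - 45) = 1/(-5681/126) = -126/5681 ≈ -0.022179)
T*(-115) + 97 = -126/5681*(-115) + 97 = 630/247 + 97 = 24589/247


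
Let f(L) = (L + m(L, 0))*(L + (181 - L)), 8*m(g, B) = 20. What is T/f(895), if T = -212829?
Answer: -425658/324895 ≈ -1.3101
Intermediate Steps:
m(g, B) = 5/2 (m(g, B) = (⅛)*20 = 5/2)
f(L) = 905/2 + 181*L (f(L) = (L + 5/2)*(L + (181 - L)) = (5/2 + L)*181 = 905/2 + 181*L)
T/f(895) = -212829/(905/2 + 181*895) = -212829/(905/2 + 161995) = -212829/324895/2 = -212829*2/324895 = -425658/324895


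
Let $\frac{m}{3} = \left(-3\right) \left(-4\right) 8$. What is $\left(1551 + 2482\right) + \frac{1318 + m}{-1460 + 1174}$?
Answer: $\frac{52356}{13} \approx 4027.4$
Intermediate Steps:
$m = 288$ ($m = 3 \left(-3\right) \left(-4\right) 8 = 3 \cdot 12 \cdot 8 = 3 \cdot 96 = 288$)
$\left(1551 + 2482\right) + \frac{1318 + m}{-1460 + 1174} = \left(1551 + 2482\right) + \frac{1318 + 288}{-1460 + 1174} = 4033 + \frac{1606}{-286} = 4033 + 1606 \left(- \frac{1}{286}\right) = 4033 - \frac{73}{13} = \frac{52356}{13}$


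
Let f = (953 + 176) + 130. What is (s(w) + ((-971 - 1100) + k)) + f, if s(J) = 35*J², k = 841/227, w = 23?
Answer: 4019422/227 ≈ 17707.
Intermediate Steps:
f = 1259 (f = 1129 + 130 = 1259)
k = 841/227 (k = 841*(1/227) = 841/227 ≈ 3.7048)
(s(w) + ((-971 - 1100) + k)) + f = (35*23² + ((-971 - 1100) + 841/227)) + 1259 = (35*529 + (-2071 + 841/227)) + 1259 = (18515 - 469276/227) + 1259 = 3733629/227 + 1259 = 4019422/227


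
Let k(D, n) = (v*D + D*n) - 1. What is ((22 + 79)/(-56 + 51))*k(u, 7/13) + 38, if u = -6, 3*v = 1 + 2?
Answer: 15903/65 ≈ 244.66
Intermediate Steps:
v = 1 (v = (1 + 2)/3 = (⅓)*3 = 1)
k(D, n) = -1 + D + D*n (k(D, n) = (1*D + D*n) - 1 = (D + D*n) - 1 = -1 + D + D*n)
((22 + 79)/(-56 + 51))*k(u, 7/13) + 38 = ((22 + 79)/(-56 + 51))*(-1 - 6 - 42/13) + 38 = (101/(-5))*(-1 - 6 - 42/13) + 38 = (101*(-⅕))*(-1 - 6 - 6*7/13) + 38 = -101*(-1 - 6 - 42/13)/5 + 38 = -101/5*(-133/13) + 38 = 13433/65 + 38 = 15903/65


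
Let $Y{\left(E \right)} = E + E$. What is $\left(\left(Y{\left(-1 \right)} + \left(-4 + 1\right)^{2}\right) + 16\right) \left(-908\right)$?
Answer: $-20884$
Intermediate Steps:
$Y{\left(E \right)} = 2 E$
$\left(\left(Y{\left(-1 \right)} + \left(-4 + 1\right)^{2}\right) + 16\right) \left(-908\right) = \left(\left(2 \left(-1\right) + \left(-4 + 1\right)^{2}\right) + 16\right) \left(-908\right) = \left(\left(-2 + \left(-3\right)^{2}\right) + 16\right) \left(-908\right) = \left(\left(-2 + 9\right) + 16\right) \left(-908\right) = \left(7 + 16\right) \left(-908\right) = 23 \left(-908\right) = -20884$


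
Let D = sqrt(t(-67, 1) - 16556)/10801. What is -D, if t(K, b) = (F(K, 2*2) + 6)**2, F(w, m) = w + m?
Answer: -I*sqrt(13307)/10801 ≈ -0.01068*I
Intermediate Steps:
F(w, m) = m + w
t(K, b) = (10 + K)**2 (t(K, b) = ((2*2 + K) + 6)**2 = ((4 + K) + 6)**2 = (10 + K)**2)
D = I*sqrt(13307)/10801 (D = sqrt((10 - 67)**2 - 16556)/10801 = sqrt((-57)**2 - 16556)*(1/10801) = sqrt(3249 - 16556)*(1/10801) = sqrt(-13307)*(1/10801) = (I*sqrt(13307))*(1/10801) = I*sqrt(13307)/10801 ≈ 0.01068*I)
-D = -I*sqrt(13307)/10801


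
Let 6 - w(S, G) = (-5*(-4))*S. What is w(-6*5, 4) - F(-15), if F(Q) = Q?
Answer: 621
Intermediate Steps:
w(S, G) = 6 - 20*S (w(S, G) = 6 - (-5*(-4))*S = 6 - 20*S)
w(-6*5, 4) - F(-15) = (6 - (-120)*5) - 1*(-15) = (6 - 20*(-30)) + 15 = (6 + 600) + 15 = 606 + 15 = 621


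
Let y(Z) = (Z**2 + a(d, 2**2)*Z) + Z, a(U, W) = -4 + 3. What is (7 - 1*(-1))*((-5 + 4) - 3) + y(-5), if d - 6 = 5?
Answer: -7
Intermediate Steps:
d = 11 (d = 6 + 5 = 11)
a(U, W) = -1
y(Z) = Z**2 (y(Z) = (Z**2 - Z) + Z = Z**2)
(7 - 1*(-1))*((-5 + 4) - 3) + y(-5) = (7 - 1*(-1))*((-5 + 4) - 3) + (-5)**2 = (7 + 1)*(-1 - 3) + 25 = 8*(-4) + 25 = -32 + 25 = -7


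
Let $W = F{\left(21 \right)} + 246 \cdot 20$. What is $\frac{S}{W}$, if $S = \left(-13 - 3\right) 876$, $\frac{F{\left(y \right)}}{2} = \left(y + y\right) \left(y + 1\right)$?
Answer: $- \frac{292}{141} \approx -2.0709$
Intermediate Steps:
$F{\left(y \right)} = 4 y \left(1 + y\right)$ ($F{\left(y \right)} = 2 \left(y + y\right) \left(y + 1\right) = 2 \cdot 2 y \left(1 + y\right) = 4 y \left(1 + y\right)$)
$W = 6768$ ($W = 4 \cdot 21 \left(1 + 21\right) + 246 \cdot 20 = 4 \cdot 21 \cdot 22 + 4920 = 1848 + 4920 = 6768$)
$S = -14016$ ($S = \left(-13 - 3\right) 876 = \left(-16\right) 876 = -14016$)
$\frac{S}{W} = - \frac{14016}{6768} = \left(-14016\right) \frac{1}{6768} = - \frac{292}{141}$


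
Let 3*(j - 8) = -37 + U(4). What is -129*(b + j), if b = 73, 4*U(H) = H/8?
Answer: -70907/8 ≈ -8863.4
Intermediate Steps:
U(H) = H/32 (U(H) = (H/8)/4 = H/32)
j = -103/24 (j = 8 + (-37 + (1/32)*4)/3 = 8 + (-37 + ⅛)/3 = 8 + (⅓)*(-295/8) = 8 - 295/24 = -103/24 ≈ -4.2917)
-129*(b + j) = -129*(73 - 103/24) = -129*1649/24 = -70907/8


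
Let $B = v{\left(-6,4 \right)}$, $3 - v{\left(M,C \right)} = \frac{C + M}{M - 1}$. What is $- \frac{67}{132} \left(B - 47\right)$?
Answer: $\frac{10385}{462} \approx 22.478$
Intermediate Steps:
$v{\left(M,C \right)} = 3 - \frac{C + M}{-1 + M}$ ($v{\left(M,C \right)} = 3 - \frac{C + M}{M - 1} = 3 - \frac{C + M}{-1 + M}$)
$B = \frac{19}{7}$ ($B = \frac{-3 - 4 + 2 \left(-6\right)}{-1 - 6} = \frac{-3 - 4 - 12}{-7} = \left(- \frac{1}{7}\right) \left(-19\right) = \frac{19}{7} \approx 2.7143$)
$- \frac{67}{132} \left(B - 47\right) = - \frac{67}{132} \left(\frac{19}{7} - 47\right) = \left(-67\right) \frac{1}{132} \left(- \frac{310}{7}\right) = \left(- \frac{67}{132}\right) \left(- \frac{310}{7}\right) = \frac{10385}{462}$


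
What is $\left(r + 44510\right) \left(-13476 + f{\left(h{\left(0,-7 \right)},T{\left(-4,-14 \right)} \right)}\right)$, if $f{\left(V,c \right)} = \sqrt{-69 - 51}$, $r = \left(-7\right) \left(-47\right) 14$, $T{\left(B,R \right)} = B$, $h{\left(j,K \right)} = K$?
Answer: $-661887216 + 98232 i \sqrt{30} \approx -6.6189 \cdot 10^{8} + 5.3804 \cdot 10^{5} i$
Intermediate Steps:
$r = 4606$ ($r = 329 \cdot 14 = 4606$)
$f{\left(V,c \right)} = 2 i \sqrt{30}$ ($f{\left(V,c \right)} = \sqrt{-120} = 2 i \sqrt{30}$)
$\left(r + 44510\right) \left(-13476 + f{\left(h{\left(0,-7 \right)},T{\left(-4,-14 \right)} \right)}\right) = \left(4606 + 44510\right) \left(-13476 + 2 i \sqrt{30}\right) = 49116 \left(-13476 + 2 i \sqrt{30}\right) = -661887216 + 98232 i \sqrt{30}$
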